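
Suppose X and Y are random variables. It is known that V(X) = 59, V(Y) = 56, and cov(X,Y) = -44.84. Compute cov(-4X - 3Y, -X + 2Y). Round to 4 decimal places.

124.2000

cov(-4X - 3Y, -X + 2Y) = (-4)(-1)V(X) + (-3)(2)V(Y) + [(-4)(2) + (-3)(-1)]cov(X,Y)
= 4·59 + -6·56 + -5·-44.84 = 124.2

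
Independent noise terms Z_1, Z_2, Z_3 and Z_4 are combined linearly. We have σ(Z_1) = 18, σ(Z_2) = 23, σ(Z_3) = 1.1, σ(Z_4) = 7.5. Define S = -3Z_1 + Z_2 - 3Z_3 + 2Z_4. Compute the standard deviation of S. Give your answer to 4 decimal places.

60.6703

Var(Z_1) = 324, Var(Z_2) = 529, Var(Z_3) = 1.21, Var(Z_4) = 56.25
By independence, Var(S) = (-3)²Var(Z_1) + (1)²Var(Z_2) + (-3)²Var(Z_3) + (2)²Var(Z_4)
= (-3)²·324 + (1)²·529 + (-3)²·1.21 + (2)²·56.25 = 3680.89
σ(S) = √3680.89 ≈ 60.6703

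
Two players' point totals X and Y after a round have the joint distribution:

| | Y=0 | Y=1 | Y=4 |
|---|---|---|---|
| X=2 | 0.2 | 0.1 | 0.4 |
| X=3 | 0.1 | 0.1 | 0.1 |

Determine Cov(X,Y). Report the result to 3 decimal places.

-0.160

E[X] = 2.3,  E[Y] = 2.2
E[XY] = 4.9
Cov(X,Y) = E[XY] − E[X]E[Y] = 4.9 − (2.3)(2.2) = -0.16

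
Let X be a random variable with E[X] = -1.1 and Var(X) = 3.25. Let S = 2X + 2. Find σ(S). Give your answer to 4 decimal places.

Var(2X + 2) = (2)²·3.25 = 13
σ(S) = √13 ≈ 3.6056

3.6056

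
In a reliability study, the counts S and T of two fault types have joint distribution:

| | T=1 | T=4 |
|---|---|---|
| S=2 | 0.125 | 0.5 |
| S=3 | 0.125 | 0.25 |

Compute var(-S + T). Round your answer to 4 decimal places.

2.1094

E[S] = 2.375,  E[T] = 3.25,  E[ST] = 7.625
var(S) = 5.875 − (2.375)² = 0.234375;  var(T) = 12.25 − (3.25)² = 1.6875
Cov(S,T) = 7.625 − (2.375)(3.25) = -0.09375
var(-S + T) = (-1)²·0.234375 + (1)²·1.6875 + 2·(-1)·(1)·-0.09375 = 2.109375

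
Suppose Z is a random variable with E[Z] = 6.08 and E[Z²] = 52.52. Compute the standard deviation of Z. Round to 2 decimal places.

var(Z) = 52.52 − (6.08)² = 15.5536
σ(Z) = √15.5536 ≈ 3.94

3.94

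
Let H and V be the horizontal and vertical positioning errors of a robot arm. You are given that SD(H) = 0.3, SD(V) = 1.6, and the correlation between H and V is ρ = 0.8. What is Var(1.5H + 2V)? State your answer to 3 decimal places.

Var(H) = (0.3)² = 0.09;  Var(V) = (1.6)² = 2.56
cov(H,V) = ρ·SD(H)·SD(V) = 0.8·0.3·1.6 = 0.384
Var(1.5H + 2V) = (1.5)²·Var(H) + (2)²·Var(V) + 2·(1.5)·(2)·cov(H,V)
= 2.25·0.09 + 4·2.56 + 6·0.384 = 12.7465

12.747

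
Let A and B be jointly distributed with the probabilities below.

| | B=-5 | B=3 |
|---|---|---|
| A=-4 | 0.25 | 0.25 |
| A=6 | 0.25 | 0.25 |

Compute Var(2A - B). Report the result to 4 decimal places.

116.0000

E[A] = 1,  E[B] = -1,  E[AB] = -1
Var(A) = 26 − (1)² = 25;  Var(B) = 17 − (-1)² = 16
cov(A,B) = -1 − (1)(-1) = 0
Var(2A - B) = (2)²·25 + (-1)²·16 + 2·(2)·(-1)·0 = 116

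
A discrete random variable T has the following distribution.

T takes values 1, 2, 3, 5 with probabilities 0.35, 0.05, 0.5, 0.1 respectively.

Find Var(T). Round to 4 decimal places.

1.5475

E[T] = (1)(0.35) + (2)(0.05) + (3)(0.5) + (5)(0.1) = 2.45
E[T²] = (1)²(0.35) + (2)²(0.05) + (3)²(0.5) + (5)²(0.1) = 7.55
Var(T) = E[T²] − (E[T])² = 7.55 − (2.45)² = 1.5475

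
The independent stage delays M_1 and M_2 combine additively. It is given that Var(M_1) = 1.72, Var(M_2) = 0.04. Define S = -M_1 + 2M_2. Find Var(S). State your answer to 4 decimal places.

1.8800

By independence, Var(S) = (-1)²Var(M_1) + (2)²Var(M_2)
= (-1)²·1.72 + (2)²·0.04 = 1.88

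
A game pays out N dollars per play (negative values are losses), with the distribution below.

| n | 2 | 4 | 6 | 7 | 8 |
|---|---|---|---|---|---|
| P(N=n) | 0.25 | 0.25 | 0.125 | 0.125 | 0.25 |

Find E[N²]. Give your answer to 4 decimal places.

31.6250

E[N²] = (2)²(0.25) + (4)²(0.25) + (6)²(0.125) + (7)²(0.125) + (8)²(0.25) = 31.625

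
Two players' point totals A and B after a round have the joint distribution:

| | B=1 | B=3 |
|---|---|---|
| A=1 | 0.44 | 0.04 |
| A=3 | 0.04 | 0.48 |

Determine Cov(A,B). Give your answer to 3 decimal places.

E[A] = 2.04,  E[B] = 2.04
E[AB] = 5
Cov(A,B) = E[AB] − E[A]E[B] = 5 − (2.04)(2.04) = 0.8384

0.838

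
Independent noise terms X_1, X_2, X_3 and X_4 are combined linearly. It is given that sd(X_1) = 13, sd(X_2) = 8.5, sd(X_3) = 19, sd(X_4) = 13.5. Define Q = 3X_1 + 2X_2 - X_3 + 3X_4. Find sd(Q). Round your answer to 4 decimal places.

Var(X_1) = 169, Var(X_2) = 72.25, Var(X_3) = 361, Var(X_4) = 182.25
By independence, Var(Q) = (3)²Var(X_1) + (2)²Var(X_2) + (-1)²Var(X_3) + (3)²Var(X_4)
= (3)²·169 + (2)²·72.25 + (-1)²·361 + (3)²·182.25 = 3811.25
sd(Q) = √3811.25 ≈ 61.7353

61.7353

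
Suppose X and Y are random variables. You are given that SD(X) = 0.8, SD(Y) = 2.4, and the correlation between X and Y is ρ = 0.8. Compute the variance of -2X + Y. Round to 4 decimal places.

Var(X) = (0.8)² = 0.64;  Var(Y) = (2.4)² = 5.76
cov(X,Y) = ρ·SD(X)·SD(Y) = 0.8·0.8·2.4 = 1.536
Var(-2X + Y) = (-2)²·Var(X) + (1)²·Var(Y) + 2·(-2)·(1)·cov(X,Y)
= 4·0.64 + 1·5.76 + -4·1.536 = 2.176

2.1760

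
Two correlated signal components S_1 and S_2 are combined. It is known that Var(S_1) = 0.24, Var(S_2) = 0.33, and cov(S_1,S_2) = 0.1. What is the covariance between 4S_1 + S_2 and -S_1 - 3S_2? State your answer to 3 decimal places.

cov(4S_1 + S_2, -S_1 - 3S_2) = (4)(-1)Var(S_1) + (1)(-3)Var(S_2) + [(4)(-3) + (1)(-1)]cov(S_1,S_2)
= -4·0.24 + -3·0.33 + -13·0.1 = -3.25

-3.250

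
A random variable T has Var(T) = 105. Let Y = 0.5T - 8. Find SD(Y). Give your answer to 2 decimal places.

5.12

Var(0.5T - 8) = (0.5)²·105 = 26.25
SD(Y) = √26.25 ≈ 5.12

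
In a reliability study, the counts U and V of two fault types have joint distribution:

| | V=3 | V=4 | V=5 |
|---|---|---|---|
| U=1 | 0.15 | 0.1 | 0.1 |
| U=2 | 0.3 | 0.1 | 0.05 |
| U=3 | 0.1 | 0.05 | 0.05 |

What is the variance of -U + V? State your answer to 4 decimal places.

E[U] = 1.85,  E[V] = 3.65,  E[UV] = 6.7
Var(U) = 3.95 − (1.85)² = 0.5275;  Var(V) = 13.95 − (3.65)² = 0.6275
Cov(U,V) = 6.7 − (1.85)(3.65) = -0.0525
Var(-U + V) = (-1)²·0.5275 + (1)²·0.6275 + 2·(-1)·(1)·-0.0525 = 1.26

1.2600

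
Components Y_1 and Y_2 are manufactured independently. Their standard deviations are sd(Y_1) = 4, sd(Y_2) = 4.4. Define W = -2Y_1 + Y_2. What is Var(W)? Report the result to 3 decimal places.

Var(Y_1) = 16, Var(Y_2) = 19.36
By independence, Var(W) = (-2)²Var(Y_1) + (1)²Var(Y_2)
= (-2)²·16 + (1)²·19.36 = 83.36

83.360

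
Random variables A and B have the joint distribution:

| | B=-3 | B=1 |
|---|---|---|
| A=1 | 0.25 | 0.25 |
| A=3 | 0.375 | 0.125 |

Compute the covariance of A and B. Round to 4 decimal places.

E[A] = 2,  E[B] = -1.5
E[AB] = -3.5
Cov(A,B) = E[AB] − E[A]E[B] = -3.5 − (2)(-1.5) = -0.5

-0.5000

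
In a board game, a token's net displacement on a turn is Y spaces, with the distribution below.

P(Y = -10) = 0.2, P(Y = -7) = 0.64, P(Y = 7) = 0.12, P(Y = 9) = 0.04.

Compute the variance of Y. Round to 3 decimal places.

32.602

E[Y] = (-10)(0.2) + (-7)(0.64) + (7)(0.12) + (9)(0.04) = -5.28
E[Y²] = (-10)²(0.2) + (-7)²(0.64) + (7)²(0.12) + (9)²(0.04) = 60.48
var(Y) = E[Y²] − (E[Y])² = 60.48 − (-5.28)² = 32.6016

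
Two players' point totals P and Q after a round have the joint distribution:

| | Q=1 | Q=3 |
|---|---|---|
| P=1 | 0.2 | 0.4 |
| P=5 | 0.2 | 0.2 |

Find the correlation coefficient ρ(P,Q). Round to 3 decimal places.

E[P] = 2.6,  E[Q] = 2.2
E[PQ] = 5.4
cov(P,Q) = E[PQ] − E[P]E[Q] = 5.4 − (2.6)(2.2) = -0.32
V(P) = 3.84,  V(Q) = 0.96
ρ = -0.32 / √(3.84·0.96) ≈ -0.167

-0.167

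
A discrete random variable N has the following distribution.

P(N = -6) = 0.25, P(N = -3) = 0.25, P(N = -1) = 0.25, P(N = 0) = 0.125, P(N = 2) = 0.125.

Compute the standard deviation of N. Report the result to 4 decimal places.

E[N] = (-6)(0.25) + (-3)(0.25) + (-1)(0.25) + (0)(0.125) + (2)(0.125) = -2.25
E[N²] = (-6)²(0.25) + (-3)²(0.25) + (-1)²(0.25) + (0)²(0.125) + (2)²(0.125) = 12
Var(N) = E[N²] − (E[N])² = 12 − (-2.25)² = 6.9375
SD(N) = √6.9375 ≈ 2.6339

2.6339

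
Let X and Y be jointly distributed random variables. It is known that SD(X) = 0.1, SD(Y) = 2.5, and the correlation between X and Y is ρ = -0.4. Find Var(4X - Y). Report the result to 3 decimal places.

7.210

Var(X) = (0.1)² = 0.01;  Var(Y) = (2.5)² = 6.25
cov(X,Y) = ρ·SD(X)·SD(Y) = -0.4·0.1·2.5 = -0.1
Var(4X - Y) = (4)²·Var(X) + (-1)²·Var(Y) + 2·(4)·(-1)·cov(X,Y)
= 16·0.01 + 1·6.25 + -8·-0.1 = 7.21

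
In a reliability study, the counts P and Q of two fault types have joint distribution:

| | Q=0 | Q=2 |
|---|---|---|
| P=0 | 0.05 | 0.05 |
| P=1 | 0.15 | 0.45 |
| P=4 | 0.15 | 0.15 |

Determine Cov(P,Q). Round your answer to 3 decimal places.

E[P] = 1.8,  E[Q] = 1.3
E[PQ] = 2.1
Cov(P,Q) = E[PQ] − E[P]E[Q] = 2.1 − (1.8)(1.3) = -0.24

-0.240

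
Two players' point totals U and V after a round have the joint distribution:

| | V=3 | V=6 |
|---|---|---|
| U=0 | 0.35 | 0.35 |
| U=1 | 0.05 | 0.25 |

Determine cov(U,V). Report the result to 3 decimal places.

0.210

E[U] = 0.3,  E[V] = 4.8
E[UV] = 1.65
cov(U,V) = E[UV] − E[U]E[V] = 1.65 − (0.3)(4.8) = 0.21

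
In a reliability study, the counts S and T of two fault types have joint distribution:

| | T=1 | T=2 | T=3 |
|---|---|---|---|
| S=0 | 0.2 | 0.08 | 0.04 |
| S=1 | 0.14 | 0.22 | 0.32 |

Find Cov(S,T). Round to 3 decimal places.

E[S] = 0.68,  E[T] = 2.02
E[ST] = 1.54
Cov(S,T) = E[ST] − E[S]E[T] = 1.54 − (0.68)(2.02) = 0.1664

0.166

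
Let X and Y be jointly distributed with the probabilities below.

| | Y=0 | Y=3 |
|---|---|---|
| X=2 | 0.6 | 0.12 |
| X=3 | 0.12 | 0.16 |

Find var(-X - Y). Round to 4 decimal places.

E[X] = 2.28,  E[Y] = 0.84,  E[XY] = 2.16
var(X) = 5.4 − (2.28)² = 0.2016;  var(Y) = 2.52 − (0.84)² = 1.8144
Cov(X,Y) = 2.16 − (2.28)(0.84) = 0.2448
var(-X - Y) = (-1)²·0.2016 + (-1)²·1.8144 + 2·(-1)·(-1)·0.2448 = 2.5056

2.5056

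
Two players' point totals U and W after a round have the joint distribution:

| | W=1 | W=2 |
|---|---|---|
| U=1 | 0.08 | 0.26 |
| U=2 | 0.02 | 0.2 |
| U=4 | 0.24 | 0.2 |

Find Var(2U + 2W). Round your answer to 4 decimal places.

6.4000

E[U] = 2.54,  E[W] = 1.66,  E[UW] = 4
Var(U) = 8.26 − (2.54)² = 1.8084;  Var(W) = 2.98 − (1.66)² = 0.2244
Cov(U,W) = 4 − (2.54)(1.66) = -0.2164
Var(2U + 2W) = (2)²·1.8084 + (2)²·0.2244 + 2·(2)·(2)·-0.2164 = 6.4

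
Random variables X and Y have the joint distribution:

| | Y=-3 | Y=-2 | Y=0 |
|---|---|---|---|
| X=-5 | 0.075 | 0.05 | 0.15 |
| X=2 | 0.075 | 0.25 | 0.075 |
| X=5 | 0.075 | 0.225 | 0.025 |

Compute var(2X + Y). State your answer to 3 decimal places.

57.584

E[X] = 1.05,  E[Y] = -1.725,  E[XY] = -3.2
var(X) = 16.6 − (1.05)² = 15.4975;  var(Y) = 4.125 − (-1.725)² = 1.149375
Cov(X,Y) = -3.2 − (1.05)(-1.725) = -1.38875
var(2X + Y) = (2)²·15.4975 + (1)²·1.149375 + 2·(2)·(1)·-1.38875 = 57.584375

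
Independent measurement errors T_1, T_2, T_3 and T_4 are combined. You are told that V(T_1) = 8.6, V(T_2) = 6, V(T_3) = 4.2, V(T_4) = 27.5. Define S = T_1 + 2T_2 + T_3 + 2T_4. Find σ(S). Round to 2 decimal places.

12.12

By independence, V(S) = (1)²V(T_1) + (2)²V(T_2) + (1)²V(T_3) + (2)²V(T_4)
= (1)²·8.6 + (2)²·6 + (1)²·4.2 + (2)²·27.5 = 146.8
σ(S) = √146.8 ≈ 12.12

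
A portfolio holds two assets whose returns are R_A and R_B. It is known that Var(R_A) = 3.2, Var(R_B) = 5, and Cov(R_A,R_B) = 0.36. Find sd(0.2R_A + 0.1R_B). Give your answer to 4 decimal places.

Var(0.2R_A + 0.1R_B) = (0.2)²·Var(R_A) + (0.1)²·Var(R_B) + 2·(0.2)·(0.1)·Cov(R_A,R_B)
= 0.04·3.2 + 0.01·5 + 0.04·0.36 = 0.1924
sd(0.2R_A + 0.1R_B) = √0.1924 ≈ 0.4386

0.4386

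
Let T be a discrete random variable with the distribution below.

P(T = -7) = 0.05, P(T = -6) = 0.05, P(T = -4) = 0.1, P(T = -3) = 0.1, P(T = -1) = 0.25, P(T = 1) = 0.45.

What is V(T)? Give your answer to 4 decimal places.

E[T] = (-7)(0.05) + (-6)(0.05) + (-4)(0.1) + (-3)(0.1) + (-1)(0.25) + (1)(0.45) = -1.15
E[T²] = (-7)²(0.05) + (-6)²(0.05) + (-4)²(0.1) + (-3)²(0.1) + (-1)²(0.25) + (1)²(0.45) = 7.45
V(T) = E[T²] − (E[T])² = 7.45 − (-1.15)² = 6.1275

6.1275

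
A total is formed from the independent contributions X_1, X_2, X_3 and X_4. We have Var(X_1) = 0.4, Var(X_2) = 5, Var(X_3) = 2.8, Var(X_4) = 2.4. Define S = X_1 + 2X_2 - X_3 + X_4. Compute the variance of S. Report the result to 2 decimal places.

25.60

By independence, Var(S) = (1)²Var(X_1) + (2)²Var(X_2) + (-1)²Var(X_3) + (1)²Var(X_4)
= (1)²·0.4 + (2)²·5 + (-1)²·2.8 + (1)²·2.4 = 25.6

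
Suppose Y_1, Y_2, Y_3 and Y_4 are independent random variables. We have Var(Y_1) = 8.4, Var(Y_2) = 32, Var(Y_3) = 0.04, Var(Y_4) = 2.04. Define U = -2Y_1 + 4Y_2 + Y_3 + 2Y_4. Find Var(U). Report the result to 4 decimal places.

By independence, Var(U) = (-2)²Var(Y_1) + (4)²Var(Y_2) + (1)²Var(Y_3) + (2)²Var(Y_4)
= (-2)²·8.4 + (4)²·32 + (1)²·0.04 + (2)²·2.04 = 553.8

553.8000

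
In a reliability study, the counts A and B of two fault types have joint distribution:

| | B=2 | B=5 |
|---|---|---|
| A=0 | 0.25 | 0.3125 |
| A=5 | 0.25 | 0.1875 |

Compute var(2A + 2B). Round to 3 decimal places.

29.859

E[A] = 2.1875,  E[B] = 3.5,  E[AB] = 7.1875
var(A) = 10.9375 − (2.1875)² = 6.15234375;  var(B) = 14.5 − (3.5)² = 2.25
cov(A,B) = 7.1875 − (2.1875)(3.5) = -0.46875
var(2A + 2B) = (2)²·6.15234375 + (2)²·2.25 + 2·(2)·(2)·-0.46875 = 29.859375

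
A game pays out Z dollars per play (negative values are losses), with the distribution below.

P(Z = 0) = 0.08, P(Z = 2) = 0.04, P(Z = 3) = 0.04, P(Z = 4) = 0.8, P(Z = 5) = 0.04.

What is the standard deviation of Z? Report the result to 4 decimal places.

E[Z] = (0)(0.08) + (2)(0.04) + (3)(0.04) + (4)(0.8) + (5)(0.04) = 3.6
E[Z²] = (0)²(0.08) + (2)²(0.04) + (3)²(0.04) + (4)²(0.8) + (5)²(0.04) = 14.32
Var(Z) = E[Z²] − (E[Z])² = 14.32 − (3.6)² = 1.36
SD(Z) = √1.36 ≈ 1.1662

1.1662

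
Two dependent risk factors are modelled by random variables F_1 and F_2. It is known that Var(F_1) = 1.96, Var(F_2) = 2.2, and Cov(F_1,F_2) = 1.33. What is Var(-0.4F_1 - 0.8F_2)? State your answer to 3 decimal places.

2.573

Var(-0.4F_1 - 0.8F_2) = (-0.4)²·Var(F_1) + (-0.8)²·Var(F_2) + 2·(-0.4)·(-0.8)·Cov(F_1,F_2)
= 0.16·1.96 + 0.64·2.2 + 0.64·1.33 = 2.5728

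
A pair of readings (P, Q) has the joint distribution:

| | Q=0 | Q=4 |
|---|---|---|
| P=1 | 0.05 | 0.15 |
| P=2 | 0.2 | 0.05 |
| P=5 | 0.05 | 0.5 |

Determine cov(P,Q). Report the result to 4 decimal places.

E[P] = 3.45,  E[Q] = 2.8
E[PQ] = 11
cov(P,Q) = E[PQ] − E[P]E[Q] = 11 − (3.45)(2.8) = 1.34

1.3400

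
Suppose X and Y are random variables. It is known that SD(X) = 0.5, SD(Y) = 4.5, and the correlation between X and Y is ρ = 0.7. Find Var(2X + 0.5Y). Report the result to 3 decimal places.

9.213

Var(X) = (0.5)² = 0.25;  Var(Y) = (4.5)² = 20.25
Cov(X,Y) = ρ·SD(X)·SD(Y) = 0.7·0.5·4.5 = 1.575
Var(2X + 0.5Y) = (2)²·Var(X) + (0.5)²·Var(Y) + 2·(2)·(0.5)·Cov(X,Y)
= 4·0.25 + 0.25·20.25 + 2·1.575 = 9.2125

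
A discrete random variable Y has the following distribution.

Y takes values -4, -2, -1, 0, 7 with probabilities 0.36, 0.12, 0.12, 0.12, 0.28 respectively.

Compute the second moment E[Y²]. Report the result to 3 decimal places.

E[Y²] = (-4)²(0.36) + (-2)²(0.12) + (-1)²(0.12) + (0)²(0.12) + (7)²(0.28) = 20.08

20.080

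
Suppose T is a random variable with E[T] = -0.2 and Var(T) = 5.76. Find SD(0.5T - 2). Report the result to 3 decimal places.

1.200

Var(0.5T - 2) = (0.5)²·5.76 = 1.44
SD(0.5T - 2) = √1.44 ≈ 1.200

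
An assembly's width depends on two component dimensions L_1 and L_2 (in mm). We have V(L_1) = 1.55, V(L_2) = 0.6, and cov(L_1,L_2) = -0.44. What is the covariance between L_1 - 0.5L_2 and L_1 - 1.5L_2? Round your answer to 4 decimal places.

2.8800

cov(L_1 - 0.5L_2, L_1 - 1.5L_2) = (1)(1)V(L_1) + (-0.5)(-1.5)V(L_2) + [(1)(-1.5) + (-0.5)(1)]cov(L_1,L_2)
= 1·1.55 + 0.75·0.6 + -2·-0.44 = 2.88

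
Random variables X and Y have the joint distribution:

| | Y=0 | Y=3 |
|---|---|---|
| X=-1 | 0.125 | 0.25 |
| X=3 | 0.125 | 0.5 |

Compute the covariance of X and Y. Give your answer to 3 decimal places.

0.375

E[X] = 1.5,  E[Y] = 2.25
E[XY] = 3.75
Cov(X,Y) = E[XY] − E[X]E[Y] = 3.75 − (1.5)(2.25) = 0.375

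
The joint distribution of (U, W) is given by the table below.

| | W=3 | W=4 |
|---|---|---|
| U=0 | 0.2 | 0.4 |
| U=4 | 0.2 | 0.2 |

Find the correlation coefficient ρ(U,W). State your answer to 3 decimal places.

-0.167

E[U] = 1.6,  E[W] = 3.6
E[UW] = 5.6
Cov(U,W) = E[UW] − E[U]E[W] = 5.6 − (1.6)(3.6) = -0.16
var(U) = 3.84,  var(W) = 0.24
ρ = -0.16 / √(3.84·0.24) ≈ -0.167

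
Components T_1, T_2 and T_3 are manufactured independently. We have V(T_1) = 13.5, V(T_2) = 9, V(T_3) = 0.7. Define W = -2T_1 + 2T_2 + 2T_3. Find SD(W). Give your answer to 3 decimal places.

9.633

By independence, V(W) = (-2)²V(T_1) + (2)²V(T_2) + (2)²V(T_3)
= (-2)²·13.5 + (2)²·9 + (2)²·0.7 = 92.8
SD(W) = √92.8 ≈ 9.633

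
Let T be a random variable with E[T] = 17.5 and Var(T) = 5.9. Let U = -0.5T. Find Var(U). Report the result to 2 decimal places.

Var(-0.5T) = (-0.5)²·Var(T) = 0.25·5.9 = 1.475

1.48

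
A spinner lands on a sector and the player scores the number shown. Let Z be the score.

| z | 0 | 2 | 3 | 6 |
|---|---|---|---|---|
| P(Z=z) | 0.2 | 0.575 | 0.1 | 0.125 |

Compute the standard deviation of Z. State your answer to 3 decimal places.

E[Z] = (0)(0.2) + (2)(0.575) + (3)(0.1) + (6)(0.125) = 2.2
E[Z²] = (0)²(0.2) + (2)²(0.575) + (3)²(0.1) + (6)²(0.125) = 7.7
var(Z) = E[Z²] − (E[Z])² = 7.7 − (2.2)² = 2.86
SD(Z) = √2.86 ≈ 1.691

1.691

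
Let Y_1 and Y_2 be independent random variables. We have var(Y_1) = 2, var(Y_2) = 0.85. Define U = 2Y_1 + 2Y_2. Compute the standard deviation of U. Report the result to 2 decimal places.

3.38

By independence, var(U) = (2)²var(Y_1) + (2)²var(Y_2)
= (2)²·2 + (2)²·0.85 = 11.4
σ(U) = √11.4 ≈ 3.38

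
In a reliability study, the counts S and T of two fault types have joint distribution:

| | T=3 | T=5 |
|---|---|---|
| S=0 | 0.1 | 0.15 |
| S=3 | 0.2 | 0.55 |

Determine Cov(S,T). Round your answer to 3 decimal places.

0.150

E[S] = 2.25,  E[T] = 4.4
E[ST] = 10.05
Cov(S,T) = E[ST] − E[S]E[T] = 10.05 − (2.25)(4.4) = 0.15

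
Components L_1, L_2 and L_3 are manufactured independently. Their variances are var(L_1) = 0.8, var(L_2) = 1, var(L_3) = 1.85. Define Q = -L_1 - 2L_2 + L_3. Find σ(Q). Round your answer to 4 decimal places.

By independence, var(Q) = (-1)²var(L_1) + (-2)²var(L_2) + (1)²var(L_3)
= (-1)²·0.8 + (-2)²·1 + (1)²·1.85 = 6.65
σ(Q) = √6.65 ≈ 2.5788

2.5788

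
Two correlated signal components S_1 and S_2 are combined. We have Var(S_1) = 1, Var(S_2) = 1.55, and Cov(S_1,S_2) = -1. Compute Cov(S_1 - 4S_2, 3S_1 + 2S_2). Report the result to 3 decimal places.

Cov(S_1 - 4S_2, 3S_1 + 2S_2) = (1)(3)Var(S_1) + (-4)(2)Var(S_2) + [(1)(2) + (-4)(3)]Cov(S_1,S_2)
= 3·1 + -8·1.55 + -10·-1 = 0.6

0.600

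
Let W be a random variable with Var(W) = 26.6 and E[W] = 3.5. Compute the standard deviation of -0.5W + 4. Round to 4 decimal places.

2.5788

Var(-0.5W + 4) = (-0.5)²·26.6 = 6.65
SD(-0.5W + 4) = √6.65 ≈ 2.5788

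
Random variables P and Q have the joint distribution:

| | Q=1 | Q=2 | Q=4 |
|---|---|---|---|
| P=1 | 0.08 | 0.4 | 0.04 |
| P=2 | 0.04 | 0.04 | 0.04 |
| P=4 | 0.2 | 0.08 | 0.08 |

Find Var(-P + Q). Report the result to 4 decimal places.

3.0400

E[P] = 2.2,  E[Q] = 2,  E[PQ] = 4.32
Var(P) = 6.76 − (2.2)² = 1.92;  Var(Q) = 4.96 − (2)² = 0.96
cov(P,Q) = 4.32 − (2.2)(2) = -0.08
Var(-P + Q) = (-1)²·1.92 + (1)²·0.96 + 2·(-1)·(1)·-0.08 = 3.04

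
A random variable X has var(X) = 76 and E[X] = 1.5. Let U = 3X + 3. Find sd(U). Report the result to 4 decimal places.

var(3X + 3) = (3)²·76 = 684
sd(U) = √684 ≈ 26.1534

26.1534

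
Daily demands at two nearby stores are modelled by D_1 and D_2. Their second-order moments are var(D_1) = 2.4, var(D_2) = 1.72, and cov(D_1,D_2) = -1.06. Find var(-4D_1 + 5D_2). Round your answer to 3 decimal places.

123.800

var(-4D_1 + 5D_2) = (-4)²·var(D_1) + (5)²·var(D_2) + 2·(-4)·(5)·cov(D_1,D_2)
= 16·2.4 + 25·1.72 + -40·-1.06 = 123.8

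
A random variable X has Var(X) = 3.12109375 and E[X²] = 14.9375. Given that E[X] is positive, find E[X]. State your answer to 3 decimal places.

(E[X])² = E[X²] − Var(X) = 14.9375 − 3.12109375 = 11.81640625
E[X] = √11.81640625 = 3.4375

3.438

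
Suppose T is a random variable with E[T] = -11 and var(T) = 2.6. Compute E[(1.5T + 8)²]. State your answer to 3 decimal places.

E[1.5T + 8] = 1.5·-11 + 8 = -8.5
var(1.5T + 8) = (1.5)²·2.6 = 5.85
E[(1.5T + 8)²] = var((1.5T + 8)) + (E[(1.5T + 8)])² = 5.85 + (-8.5)² = 78.1

78.100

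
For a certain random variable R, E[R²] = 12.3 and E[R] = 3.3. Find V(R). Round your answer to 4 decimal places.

V(R) = 12.3 − (3.3)² = 1.41

1.4100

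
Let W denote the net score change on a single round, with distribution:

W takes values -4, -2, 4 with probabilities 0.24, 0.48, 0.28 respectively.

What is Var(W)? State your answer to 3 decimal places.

E[W] = (-4)(0.24) + (-2)(0.48) + (4)(0.28) = -0.8
E[W²] = (-4)²(0.24) + (-2)²(0.48) + (4)²(0.28) = 10.24
Var(W) = E[W²] − (E[W])² = 10.24 − (-0.8)² = 9.6

9.600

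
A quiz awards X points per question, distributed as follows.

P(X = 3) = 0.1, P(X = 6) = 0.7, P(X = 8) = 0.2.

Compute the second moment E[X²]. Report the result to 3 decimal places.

E[X²] = (3)²(0.1) + (6)²(0.7) + (8)²(0.2) = 38.9

38.900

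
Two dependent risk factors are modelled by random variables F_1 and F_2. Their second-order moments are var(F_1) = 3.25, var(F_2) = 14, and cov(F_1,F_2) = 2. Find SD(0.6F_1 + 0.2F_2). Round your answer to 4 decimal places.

1.4866

var(0.6F_1 + 0.2F_2) = (0.6)²·var(F_1) + (0.2)²·var(F_2) + 2·(0.6)·(0.2)·cov(F_1,F_2)
= 0.36·3.25 + 0.04·14 + 0.24·2 = 2.21
SD(0.6F_1 + 0.2F_2) = √2.21 ≈ 1.4866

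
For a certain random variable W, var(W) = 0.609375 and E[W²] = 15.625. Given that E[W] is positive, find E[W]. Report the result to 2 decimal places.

3.88

(E[W])² = E[W²] − var(W) = 15.625 − 0.609375 = 15.015625
E[W] = √15.015625 = 3.875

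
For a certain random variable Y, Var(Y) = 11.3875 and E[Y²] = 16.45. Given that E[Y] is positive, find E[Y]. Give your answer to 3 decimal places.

(E[Y])² = E[Y²] − Var(Y) = 16.45 − 11.3875 = 5.0625
E[Y] = √5.0625 = 2.25

2.250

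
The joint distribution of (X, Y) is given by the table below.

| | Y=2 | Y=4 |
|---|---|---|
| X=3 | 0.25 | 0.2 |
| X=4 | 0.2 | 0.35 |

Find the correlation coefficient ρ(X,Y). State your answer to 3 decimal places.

E[X] = 3.55,  E[Y] = 3.1
E[XY] = 11.1
cov(X,Y) = E[XY] − E[X]E[Y] = 11.1 − (3.55)(3.1) = 0.095
V(X) = 0.2475,  V(Y) = 0.99
ρ = 0.095 / √(0.2475·0.99) ≈ 0.192

0.192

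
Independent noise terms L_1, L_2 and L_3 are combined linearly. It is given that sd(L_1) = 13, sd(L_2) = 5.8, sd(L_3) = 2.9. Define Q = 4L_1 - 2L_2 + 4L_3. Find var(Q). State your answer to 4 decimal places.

2973.1200

var(L_1) = 169, var(L_2) = 33.64, var(L_3) = 8.41
By independence, var(Q) = (4)²var(L_1) + (-2)²var(L_2) + (4)²var(L_3)
= (4)²·169 + (-2)²·33.64 + (4)²·8.41 = 2973.12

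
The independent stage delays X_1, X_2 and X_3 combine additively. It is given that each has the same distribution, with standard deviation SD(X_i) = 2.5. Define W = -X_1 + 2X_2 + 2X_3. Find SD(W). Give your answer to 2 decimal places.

7.50

var(X_i) = (2.5)² = 6.25
By independence, var(W) = (-1)²var(X_1) + (2)²var(X_2) + (2)²var(X_3)
= (-1)²·6.25 + (2)²·6.25 + (2)²·6.25 = 56.25
SD(W) = √56.25 ≈ 7.50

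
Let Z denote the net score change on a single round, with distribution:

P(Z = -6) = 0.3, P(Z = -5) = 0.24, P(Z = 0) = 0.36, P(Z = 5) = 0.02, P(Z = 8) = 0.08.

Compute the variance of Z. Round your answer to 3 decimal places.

E[Z] = (-6)(0.3) + (-5)(0.24) + (0)(0.36) + (5)(0.02) + (8)(0.08) = -2.26
E[Z²] = (-6)²(0.3) + (-5)²(0.24) + (0)²(0.36) + (5)²(0.02) + (8)²(0.08) = 22.42
Var(Z) = E[Z²] − (E[Z])² = 22.42 − (-2.26)² = 17.3124

17.312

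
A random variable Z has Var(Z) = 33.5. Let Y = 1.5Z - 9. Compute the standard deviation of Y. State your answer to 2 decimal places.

8.68

Var(1.5Z - 9) = (1.5)²·33.5 = 75.375
SD(Y) = √75.375 ≈ 8.68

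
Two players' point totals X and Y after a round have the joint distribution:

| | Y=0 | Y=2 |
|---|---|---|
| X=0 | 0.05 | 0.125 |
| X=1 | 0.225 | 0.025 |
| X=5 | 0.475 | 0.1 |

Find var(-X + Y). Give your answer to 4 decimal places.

6.6344

E[X] = 3.125,  E[Y] = 0.5,  E[XY] = 1.05
var(X) = 14.625 − (3.125)² = 4.859375;  var(Y) = 1 − (0.5)² = 0.75
Cov(X,Y) = 1.05 − (3.125)(0.5) = -0.5125
var(-X + Y) = (-1)²·4.859375 + (1)²·0.75 + 2·(-1)·(1)·-0.5125 = 6.634375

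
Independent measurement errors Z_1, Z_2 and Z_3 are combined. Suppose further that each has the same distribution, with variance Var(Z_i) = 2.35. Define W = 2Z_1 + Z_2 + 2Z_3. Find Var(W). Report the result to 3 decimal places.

By independence, Var(W) = (2)²Var(Z_1) + (1)²Var(Z_2) + (2)²Var(Z_3)
= (2)²·2.35 + (1)²·2.35 + (2)²·2.35 = 21.15

21.150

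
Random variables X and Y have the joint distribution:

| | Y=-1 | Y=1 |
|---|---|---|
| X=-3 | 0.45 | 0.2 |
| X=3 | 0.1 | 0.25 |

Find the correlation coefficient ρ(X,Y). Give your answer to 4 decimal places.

E[X] = -0.9,  E[Y] = -0.1
E[XY] = 1.2
cov(X,Y) = E[XY] − E[X]E[Y] = 1.2 − (-0.9)(-0.1) = 1.11
var(X) = 8.19,  var(Y) = 0.99
ρ = 1.11 / √(8.19·0.99) ≈ 0.3898

0.3898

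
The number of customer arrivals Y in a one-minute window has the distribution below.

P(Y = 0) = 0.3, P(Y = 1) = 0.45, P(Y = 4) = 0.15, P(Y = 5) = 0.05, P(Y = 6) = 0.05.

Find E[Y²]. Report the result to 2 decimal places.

5.90

E[Y²] = (0)²(0.3) + (1)²(0.45) + (4)²(0.15) + (5)²(0.05) + (6)²(0.05) = 5.9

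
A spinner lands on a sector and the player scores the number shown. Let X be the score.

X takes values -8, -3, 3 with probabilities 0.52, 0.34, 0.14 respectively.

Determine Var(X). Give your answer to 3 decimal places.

14.942

E[X] = (-8)(0.52) + (-3)(0.34) + (3)(0.14) = -4.76
E[X²] = (-8)²(0.52) + (-3)²(0.34) + (3)²(0.14) = 37.6
Var(X) = E[X²] − (E[X])² = 37.6 − (-4.76)² = 14.9424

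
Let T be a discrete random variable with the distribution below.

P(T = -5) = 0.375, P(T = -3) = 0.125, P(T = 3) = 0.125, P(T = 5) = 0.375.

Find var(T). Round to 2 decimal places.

21.00

E[T] = (-5)(0.375) + (-3)(0.125) + (3)(0.125) + (5)(0.375) = 0
E[T²] = (-5)²(0.375) + (-3)²(0.125) + (3)²(0.125) + (5)²(0.375) = 21
var(T) = E[T²] − (E[T])² = 21 − (0)² = 21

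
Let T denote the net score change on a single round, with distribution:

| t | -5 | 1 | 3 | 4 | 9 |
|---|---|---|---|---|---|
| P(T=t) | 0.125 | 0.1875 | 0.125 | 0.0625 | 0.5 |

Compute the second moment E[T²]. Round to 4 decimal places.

E[T²] = (-5)²(0.125) + (1)²(0.1875) + (3)²(0.125) + (4)²(0.0625) + (9)²(0.5) = 45.9375

45.9375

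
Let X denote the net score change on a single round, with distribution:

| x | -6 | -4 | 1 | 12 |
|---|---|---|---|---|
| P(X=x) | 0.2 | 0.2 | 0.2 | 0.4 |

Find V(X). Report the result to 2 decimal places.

59.20

E[X] = (-6)(0.2) + (-4)(0.2) + (1)(0.2) + (12)(0.4) = 3
E[X²] = (-6)²(0.2) + (-4)²(0.2) + (1)²(0.2) + (12)²(0.4) = 68.2
V(X) = E[X²] − (E[X])² = 68.2 − (3)² = 59.2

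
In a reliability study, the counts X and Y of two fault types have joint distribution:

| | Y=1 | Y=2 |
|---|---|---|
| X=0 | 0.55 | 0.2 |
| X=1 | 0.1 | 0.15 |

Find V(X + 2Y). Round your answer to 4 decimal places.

E[X] = 0.25,  E[Y] = 1.35,  E[XY] = 0.4
V(X) = 0.25 − (0.25)² = 0.1875;  V(Y) = 2.05 − (1.35)² = 0.2275
Cov(X,Y) = 0.4 − (0.25)(1.35) = 0.0625
V(X + 2Y) = (1)²·0.1875 + (2)²·0.2275 + 2·(1)·(2)·0.0625 = 1.3475

1.3475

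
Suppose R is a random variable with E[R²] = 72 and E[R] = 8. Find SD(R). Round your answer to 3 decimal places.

2.828

Var(R) = 72 − (8)² = 8
SD(R) = √8 ≈ 2.828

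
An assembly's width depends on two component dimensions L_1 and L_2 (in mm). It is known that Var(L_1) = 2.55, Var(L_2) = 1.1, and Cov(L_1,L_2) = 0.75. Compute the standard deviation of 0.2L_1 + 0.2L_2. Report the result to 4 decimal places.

0.4539

Var(0.2L_1 + 0.2L_2) = (0.2)²·Var(L_1) + (0.2)²·Var(L_2) + 2·(0.2)·(0.2)·Cov(L_1,L_2)
= 0.04·2.55 + 0.04·1.1 + 0.08·0.75 = 0.206
σ(0.2L_1 + 0.2L_2) = √0.206 ≈ 0.4539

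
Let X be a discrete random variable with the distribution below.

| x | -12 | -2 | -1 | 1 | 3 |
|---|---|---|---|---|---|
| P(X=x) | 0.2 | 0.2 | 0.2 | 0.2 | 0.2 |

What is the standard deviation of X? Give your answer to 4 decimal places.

5.1923

E[X] = (-12)(0.2) + (-2)(0.2) + (-1)(0.2) + (1)(0.2) + (3)(0.2) = -2.2
E[X²] = (-12)²(0.2) + (-2)²(0.2) + (-1)²(0.2) + (1)²(0.2) + (3)²(0.2) = 31.8
V(X) = E[X²] − (E[X])² = 31.8 − (-2.2)² = 26.96
SD(X) = √26.96 ≈ 5.1923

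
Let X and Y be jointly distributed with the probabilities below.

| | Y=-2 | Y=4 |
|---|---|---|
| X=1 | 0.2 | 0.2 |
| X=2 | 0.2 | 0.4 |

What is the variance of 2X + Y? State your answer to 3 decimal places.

10.560

E[X] = 1.6,  E[Y] = 1.6,  E[XY] = 2.8
var(X) = 2.8 − (1.6)² = 0.24;  var(Y) = 11.2 − (1.6)² = 8.64
Cov(X,Y) = 2.8 − (1.6)(1.6) = 0.24
var(2X + Y) = (2)²·0.24 + (1)²·8.64 + 2·(2)·(1)·0.24 = 10.56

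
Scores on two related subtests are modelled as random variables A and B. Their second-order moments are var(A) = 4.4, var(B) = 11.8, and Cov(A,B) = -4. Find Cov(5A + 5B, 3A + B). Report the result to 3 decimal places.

45.000

Cov(5A + 5B, 3A + B) = (5)(3)var(A) + (5)(1)var(B) + [(5)(1) + (5)(3)]Cov(A,B)
= 15·4.4 + 5·11.8 + 20·-4 = 45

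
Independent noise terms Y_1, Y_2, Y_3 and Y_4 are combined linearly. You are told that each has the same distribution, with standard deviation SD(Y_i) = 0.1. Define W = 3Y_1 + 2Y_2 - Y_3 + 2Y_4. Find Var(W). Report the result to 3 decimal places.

Var(Y_i) = (0.1)² = 0.01
By independence, Var(W) = (3)²Var(Y_1) + (2)²Var(Y_2) + (-1)²Var(Y_3) + (2)²Var(Y_4)
= (3)²·0.01 + (2)²·0.01 + (-1)²·0.01 + (2)²·0.01 = 0.18

0.180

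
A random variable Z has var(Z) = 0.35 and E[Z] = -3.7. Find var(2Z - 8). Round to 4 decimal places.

1.4000

var(2Z - 8) = (2)²·var(Z) = 4·0.35 = 1.4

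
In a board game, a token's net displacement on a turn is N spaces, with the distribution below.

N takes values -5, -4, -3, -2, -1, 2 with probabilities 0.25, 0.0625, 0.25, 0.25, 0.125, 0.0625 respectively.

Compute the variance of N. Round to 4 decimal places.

E[N] = (-5)(0.25) + (-4)(0.0625) + (-3)(0.25) + (-2)(0.25) + (-1)(0.125) + (2)(0.0625) = -2.75
E[N²] = (-5)²(0.25) + (-4)²(0.0625) + (-3)²(0.25) + (-2)²(0.25) + (-1)²(0.125) + (2)²(0.0625) = 10.875
V(N) = E[N²] − (E[N])² = 10.875 − (-2.75)² = 3.3125

3.3125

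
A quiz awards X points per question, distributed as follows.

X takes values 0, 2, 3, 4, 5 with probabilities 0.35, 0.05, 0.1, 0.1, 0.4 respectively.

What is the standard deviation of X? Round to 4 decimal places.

2.2045

E[X] = (0)(0.35) + (2)(0.05) + (3)(0.1) + (4)(0.1) + (5)(0.4) = 2.8
E[X²] = (0)²(0.35) + (2)²(0.05) + (3)²(0.1) + (4)²(0.1) + (5)²(0.4) = 12.7
Var(X) = E[X²] − (E[X])² = 12.7 − (2.8)² = 4.86
SD(X) = √4.86 ≈ 2.2045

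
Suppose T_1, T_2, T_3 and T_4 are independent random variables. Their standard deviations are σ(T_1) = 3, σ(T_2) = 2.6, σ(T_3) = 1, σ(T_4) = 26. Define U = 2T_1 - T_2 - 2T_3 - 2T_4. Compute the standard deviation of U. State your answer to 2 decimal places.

52.45

V(T_1) = 9, V(T_2) = 6.76, V(T_3) = 1, V(T_4) = 676
By independence, V(U) = (2)²V(T_1) + (-1)²V(T_2) + (-2)²V(T_3) + (-2)²V(T_4)
= (2)²·9 + (-1)²·6.76 + (-2)²·1 + (-2)²·676 = 2750.76
σ(U) = √2750.76 ≈ 52.45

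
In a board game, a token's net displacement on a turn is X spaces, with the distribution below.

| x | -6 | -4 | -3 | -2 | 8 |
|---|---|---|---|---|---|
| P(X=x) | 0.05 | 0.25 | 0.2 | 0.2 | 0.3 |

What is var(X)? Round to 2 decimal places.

27.59

E[X] = (-6)(0.05) + (-4)(0.25) + (-3)(0.2) + (-2)(0.2) + (8)(0.3) = 0.1
E[X²] = (-6)²(0.05) + (-4)²(0.25) + (-3)²(0.2) + (-2)²(0.2) + (8)²(0.3) = 27.6
var(X) = E[X²] − (E[X])² = 27.6 − (0.1)² = 27.59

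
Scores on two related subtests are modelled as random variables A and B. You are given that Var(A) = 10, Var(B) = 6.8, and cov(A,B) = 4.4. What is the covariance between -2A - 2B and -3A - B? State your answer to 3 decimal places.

cov(-2A - 2B, -3A - B) = (-2)(-3)Var(A) + (-2)(-1)Var(B) + [(-2)(-1) + (-2)(-3)]cov(A,B)
= 6·10 + 2·6.8 + 8·4.4 = 108.8

108.800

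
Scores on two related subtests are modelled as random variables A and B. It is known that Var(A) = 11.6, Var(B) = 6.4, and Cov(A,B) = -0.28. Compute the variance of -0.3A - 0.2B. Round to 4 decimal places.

Var(-0.3A - 0.2B) = (-0.3)²·Var(A) + (-0.2)²·Var(B) + 2·(-0.3)·(-0.2)·Cov(A,B)
= 0.09·11.6 + 0.04·6.4 + 0.12·-0.28 = 1.2664

1.2664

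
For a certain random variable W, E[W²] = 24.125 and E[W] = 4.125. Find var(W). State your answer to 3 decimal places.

var(W) = 24.125 − (4.125)² = 7.109375

7.109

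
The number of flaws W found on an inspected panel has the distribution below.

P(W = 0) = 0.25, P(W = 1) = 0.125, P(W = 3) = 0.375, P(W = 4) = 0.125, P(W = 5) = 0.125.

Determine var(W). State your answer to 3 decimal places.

E[W] = (0)(0.25) + (1)(0.125) + (3)(0.375) + (4)(0.125) + (5)(0.125) = 2.375
E[W²] = (0)²(0.25) + (1)²(0.125) + (3)²(0.375) + (4)²(0.125) + (5)²(0.125) = 8.625
var(W) = E[W²] − (E[W])² = 8.625 − (2.375)² = 2.984375

2.984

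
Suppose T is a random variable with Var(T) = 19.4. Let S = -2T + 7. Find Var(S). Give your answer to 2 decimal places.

Var(-2T + 7) = (-2)²·Var(T) = 4·19.4 = 77.6

77.60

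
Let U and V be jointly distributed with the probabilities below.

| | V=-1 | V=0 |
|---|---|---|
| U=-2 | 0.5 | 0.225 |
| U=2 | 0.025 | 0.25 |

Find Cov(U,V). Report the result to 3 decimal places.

0.478

E[U] = -0.9,  E[V] = -0.525
E[UV] = 0.95
Cov(U,V) = E[UV] − E[U]E[V] = 0.95 − (-0.9)(-0.525) = 0.4775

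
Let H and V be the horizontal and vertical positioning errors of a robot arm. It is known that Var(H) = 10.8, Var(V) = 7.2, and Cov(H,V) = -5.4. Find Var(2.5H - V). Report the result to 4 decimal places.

Var(2.5H - V) = (2.5)²·Var(H) + (-1)²·Var(V) + 2·(2.5)·(-1)·Cov(H,V)
= 6.25·10.8 + 1·7.2 + -5·-5.4 = 101.7

101.7000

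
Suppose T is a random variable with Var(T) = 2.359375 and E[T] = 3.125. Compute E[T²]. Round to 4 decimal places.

12.1250

E[T²] = Var(T) + (E[T])² = 2.359375 + (3.125)² = 12.125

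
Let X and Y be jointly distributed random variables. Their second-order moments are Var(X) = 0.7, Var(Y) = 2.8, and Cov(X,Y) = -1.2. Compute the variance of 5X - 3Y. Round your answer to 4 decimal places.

Var(5X - 3Y) = (5)²·Var(X) + (-3)²·Var(Y) + 2·(5)·(-3)·Cov(X,Y)
= 25·0.7 + 9·2.8 + -30·-1.2 = 78.7

78.7000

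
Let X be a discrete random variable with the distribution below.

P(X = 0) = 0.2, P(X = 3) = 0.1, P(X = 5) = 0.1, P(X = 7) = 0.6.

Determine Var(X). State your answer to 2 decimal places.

7.80

E[X] = (0)(0.2) + (3)(0.1) + (5)(0.1) + (7)(0.6) = 5
E[X²] = (0)²(0.2) + (3)²(0.1) + (5)²(0.1) + (7)²(0.6) = 32.8
Var(X) = E[X²] − (E[X])² = 32.8 − (5)² = 7.8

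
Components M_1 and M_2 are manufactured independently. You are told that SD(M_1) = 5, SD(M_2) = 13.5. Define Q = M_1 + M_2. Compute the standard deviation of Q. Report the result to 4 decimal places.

var(M_1) = 25, var(M_2) = 182.25
By independence, var(Q) = (1)²var(M_1) + (1)²var(M_2)
= (1)²·25 + (1)²·182.25 = 207.25
SD(Q) = √207.25 ≈ 14.3962

14.3962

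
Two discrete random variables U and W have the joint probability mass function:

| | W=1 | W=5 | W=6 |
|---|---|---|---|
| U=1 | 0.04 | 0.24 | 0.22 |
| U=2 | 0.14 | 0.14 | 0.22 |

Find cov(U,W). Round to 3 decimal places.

-0.200

E[U] = 1.5,  E[W] = 4.72
E[UW] = 6.88
cov(U,W) = E[UW] − E[U]E[W] = 6.88 − (1.5)(4.72) = -0.2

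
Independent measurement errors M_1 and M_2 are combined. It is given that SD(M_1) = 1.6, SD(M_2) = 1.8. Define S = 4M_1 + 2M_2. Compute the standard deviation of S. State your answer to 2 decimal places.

7.34

Var(M_1) = 2.56, Var(M_2) = 3.24
By independence, Var(S) = (4)²Var(M_1) + (2)²Var(M_2)
= (4)²·2.56 + (2)²·3.24 = 53.92
SD(S) = √53.92 ≈ 7.34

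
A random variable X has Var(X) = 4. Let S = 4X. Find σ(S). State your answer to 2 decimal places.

8.00

Var(4X) = (4)²·4 = 64
σ(S) = √64 ≈ 8.00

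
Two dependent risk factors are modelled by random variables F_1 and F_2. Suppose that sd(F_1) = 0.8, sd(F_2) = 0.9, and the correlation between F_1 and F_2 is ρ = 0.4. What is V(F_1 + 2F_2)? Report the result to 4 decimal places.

V(F_1) = (0.8)² = 0.64;  V(F_2) = (0.9)² = 0.81
cov(F_1,F_2) = ρ·sd(F_1)·sd(F_2) = 0.4·0.8·0.9 = 0.288
V(F_1 + 2F_2) = (1)²·V(F_1) + (2)²·V(F_2) + 2·(1)·(2)·cov(F_1,F_2)
= 1·0.64 + 4·0.81 + 4·0.288 = 5.032

5.0320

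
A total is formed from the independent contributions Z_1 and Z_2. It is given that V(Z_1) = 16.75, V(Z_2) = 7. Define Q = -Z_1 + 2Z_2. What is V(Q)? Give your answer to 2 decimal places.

By independence, V(Q) = (-1)²V(Z_1) + (2)²V(Z_2)
= (-1)²·16.75 + (2)²·7 = 44.75

44.75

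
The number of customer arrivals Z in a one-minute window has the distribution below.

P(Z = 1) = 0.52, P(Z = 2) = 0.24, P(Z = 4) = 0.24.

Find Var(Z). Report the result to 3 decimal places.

E[Z] = (1)(0.52) + (2)(0.24) + (4)(0.24) = 1.96
E[Z²] = (1)²(0.52) + (2)²(0.24) + (4)²(0.24) = 5.32
Var(Z) = E[Z²] − (E[Z])² = 5.32 − (1.96)² = 1.4784

1.478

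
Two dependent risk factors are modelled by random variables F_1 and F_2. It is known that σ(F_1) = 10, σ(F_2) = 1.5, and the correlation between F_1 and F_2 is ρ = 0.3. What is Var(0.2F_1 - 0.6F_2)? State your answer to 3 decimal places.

3.730

Var(F_1) = (10)² = 100;  Var(F_2) = (1.5)² = 2.25
Cov(F_1,F_2) = ρ·σ(F_1)·σ(F_2) = 0.3·10·1.5 = 4.5
Var(0.2F_1 - 0.6F_2) = (0.2)²·Var(F_1) + (-0.6)²·Var(F_2) + 2·(0.2)·(-0.6)·Cov(F_1,F_2)
= 0.04·100 + 0.36·2.25 + -0.24·4.5 = 3.73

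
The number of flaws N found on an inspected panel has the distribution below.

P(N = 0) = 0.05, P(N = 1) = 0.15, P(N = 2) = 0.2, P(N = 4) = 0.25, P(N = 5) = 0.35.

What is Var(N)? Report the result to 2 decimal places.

2.81

E[N] = (0)(0.05) + (1)(0.15) + (2)(0.2) + (4)(0.25) + (5)(0.35) = 3.3
E[N²] = (0)²(0.05) + (1)²(0.15) + (2)²(0.2) + (4)²(0.25) + (5)²(0.35) = 13.7
Var(N) = E[N²] − (E[N])² = 13.7 − (3.3)² = 2.81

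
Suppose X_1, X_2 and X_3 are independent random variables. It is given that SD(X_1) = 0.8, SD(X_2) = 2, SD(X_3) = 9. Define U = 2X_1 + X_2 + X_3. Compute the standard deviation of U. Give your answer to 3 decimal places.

var(X_1) = 0.64, var(X_2) = 4, var(X_3) = 81
By independence, var(U) = (2)²var(X_1) + (1)²var(X_2) + (1)²var(X_3)
= (2)²·0.64 + (1)²·4 + (1)²·81 = 87.56
SD(U) = √87.56 ≈ 9.357

9.357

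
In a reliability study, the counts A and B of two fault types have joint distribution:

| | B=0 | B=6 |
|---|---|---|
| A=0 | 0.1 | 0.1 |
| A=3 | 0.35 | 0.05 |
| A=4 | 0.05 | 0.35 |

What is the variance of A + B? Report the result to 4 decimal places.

12.9600

E[A] = 2.8,  E[B] = 3,  E[AB] = 9.3
V(A) = 10 − (2.8)² = 2.16;  V(B) = 18 − (3)² = 9
Cov(A,B) = 9.3 − (2.8)(3) = 0.9
V(A + B) = (1)²·2.16 + (1)²·9 + 2·(1)·(1)·0.9 = 12.96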